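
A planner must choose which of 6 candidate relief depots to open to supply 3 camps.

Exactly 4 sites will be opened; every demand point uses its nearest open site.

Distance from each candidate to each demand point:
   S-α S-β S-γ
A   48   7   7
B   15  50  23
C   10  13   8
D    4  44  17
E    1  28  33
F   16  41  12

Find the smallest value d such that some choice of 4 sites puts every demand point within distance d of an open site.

7

Open {A, B, C, D}.
  Farthest demand point is S-β at distance 7 (to A); all others are ≤ 7.
With {A, B, C, E} the worst case is 7.
With {A, B, D, E} the worst case is 7.
No size-4 selection achieves below 7.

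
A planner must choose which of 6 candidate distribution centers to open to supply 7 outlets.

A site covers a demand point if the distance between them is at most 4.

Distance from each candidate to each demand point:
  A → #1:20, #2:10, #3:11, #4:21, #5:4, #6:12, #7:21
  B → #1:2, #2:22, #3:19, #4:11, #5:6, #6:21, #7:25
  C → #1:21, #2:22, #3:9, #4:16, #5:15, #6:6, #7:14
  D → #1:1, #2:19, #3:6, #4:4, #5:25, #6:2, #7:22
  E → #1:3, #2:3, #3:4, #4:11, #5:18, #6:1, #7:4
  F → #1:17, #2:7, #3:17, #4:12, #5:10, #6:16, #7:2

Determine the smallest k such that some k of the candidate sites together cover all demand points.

Coverage sets (demand points within 4 of each site):
  A: {#5}
  B: {#1}
  C: {}
  D: {#1, #4, #6}
  E: {#1, #2, #3, #6, #7}
  F: {#7}
No 2 sites suffice: every size-2 union leaves at least one demand point uncovered.
But {A, D, E} covers everything, so the minimum is 3.

3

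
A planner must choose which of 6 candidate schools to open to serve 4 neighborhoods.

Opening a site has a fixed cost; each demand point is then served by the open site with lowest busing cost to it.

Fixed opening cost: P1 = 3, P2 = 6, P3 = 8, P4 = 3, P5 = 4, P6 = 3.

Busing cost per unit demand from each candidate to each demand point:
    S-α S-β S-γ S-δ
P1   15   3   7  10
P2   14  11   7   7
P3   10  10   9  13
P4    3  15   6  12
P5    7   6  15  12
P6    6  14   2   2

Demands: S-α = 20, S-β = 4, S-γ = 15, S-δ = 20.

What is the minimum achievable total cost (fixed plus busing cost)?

151

Open {P1, P4, P6}: assign each demand point to its cheapest open site.
  S-α→P4 20×3=60, S-β→P1 4×3=12, S-γ→P6 15×2=30, S-δ→P6 20×2=40
  busing cost 142, fixed 9 → total 151.
Compare {P1, P4, P5, P6}: busing cost 142 + fixed 13 = 155.
Compare {P1, P2, P4, P6}: busing cost 142 + fixed 15 = 157.
Compare {P1, P3, P4, P6}: busing cost 142 + fixed 17 = 159.
All other subsets cost ≥ 155. Minimum total cost: 151.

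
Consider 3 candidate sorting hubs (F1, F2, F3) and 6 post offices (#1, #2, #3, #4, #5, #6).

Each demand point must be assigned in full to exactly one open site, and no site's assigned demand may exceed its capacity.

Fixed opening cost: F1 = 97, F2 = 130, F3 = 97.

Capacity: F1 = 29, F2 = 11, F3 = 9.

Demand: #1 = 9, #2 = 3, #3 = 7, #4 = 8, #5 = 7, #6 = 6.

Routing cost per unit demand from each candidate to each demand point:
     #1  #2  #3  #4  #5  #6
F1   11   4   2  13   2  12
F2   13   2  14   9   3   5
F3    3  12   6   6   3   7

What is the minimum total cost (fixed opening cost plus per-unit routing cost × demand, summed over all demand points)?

Open {F1, F2}; cheapest assignment that respects the capacities:
  F1 (cap 29, load 29): #1, #3, #5, #6 — cost 9×11 + 7×2 + 7×2 + 6×12 = 199
  F2 (cap 11, load 11): #2, #4 — cost 3×2 + 8×9 = 78
  Shipping 277, fixed 227 → total 504.
  Any other capacity-feasible assignment to {F1, F2} ships for at least 277.
Compare {F1, F2, F3}: its best feasible assignment gives total 519.
Every other set of open sites that can feasibly serve all demand totals ≥ 519 even under its best assignment. Minimum: 504.

504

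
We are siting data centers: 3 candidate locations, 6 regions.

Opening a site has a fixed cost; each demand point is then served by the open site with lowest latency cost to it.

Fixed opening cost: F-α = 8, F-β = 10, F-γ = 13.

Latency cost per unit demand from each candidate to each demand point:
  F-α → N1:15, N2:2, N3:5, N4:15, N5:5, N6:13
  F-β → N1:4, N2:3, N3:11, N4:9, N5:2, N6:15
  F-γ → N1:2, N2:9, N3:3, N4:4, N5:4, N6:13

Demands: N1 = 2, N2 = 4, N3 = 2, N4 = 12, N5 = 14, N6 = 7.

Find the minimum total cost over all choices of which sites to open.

Open {F-β, F-γ}: assign each demand point to its cheapest open site.
  N1→F-γ 2×2=4, N2→F-β 4×3=12, N3→F-γ 2×3=6, N4→F-γ 12×4=48, N5→F-β 14×2=28, N6→F-γ 7×13=91
  latency cost 189, fixed 23 → total 212.
Compare {F-α, F-β, F-γ}: latency cost 185 + fixed 31 = 216.
Compare {F-α, F-γ}: latency cost 213 + fixed 21 = 234.
Compare {F-γ}: latency cost 241 + fixed 13 = 254.
All other subsets cost ≥ 216. Minimum total cost: 212.

212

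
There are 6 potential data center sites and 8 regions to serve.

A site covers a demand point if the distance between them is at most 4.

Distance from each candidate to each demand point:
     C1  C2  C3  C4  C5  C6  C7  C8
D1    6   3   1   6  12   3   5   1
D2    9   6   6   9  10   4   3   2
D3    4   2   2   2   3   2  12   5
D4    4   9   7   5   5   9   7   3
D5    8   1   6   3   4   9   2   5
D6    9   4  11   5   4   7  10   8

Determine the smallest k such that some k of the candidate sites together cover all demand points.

2

Coverage sets (demand points within 4 of each site):
  D1: {C2, C3, C6, C8}
  D2: {C6, C7, C8}
  D3: {C1, C2, C3, C4, C5, C6}
  D4: {C1, C8}
  D5: {C2, C4, C5, C7}
  D6: {C2, C5}
No single site covers all 8 demand points.
But {D2, D3} covers everything, so the minimum is 2.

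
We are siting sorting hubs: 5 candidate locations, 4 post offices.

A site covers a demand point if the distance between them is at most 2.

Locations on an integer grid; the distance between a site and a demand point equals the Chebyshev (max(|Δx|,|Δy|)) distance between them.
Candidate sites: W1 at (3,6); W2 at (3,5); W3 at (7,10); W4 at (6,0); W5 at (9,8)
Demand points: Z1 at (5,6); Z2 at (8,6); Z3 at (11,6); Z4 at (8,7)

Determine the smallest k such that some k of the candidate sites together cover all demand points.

Coverage sets (demand points within 2 of each site):
  W1: {Z1}
  W2: {Z1}
  W3: {}
  W4: {}
  W5: {Z2, Z3, Z4}
No single site covers all 4 demand points.
But {W1, W5} covers everything, so the minimum is 2.

2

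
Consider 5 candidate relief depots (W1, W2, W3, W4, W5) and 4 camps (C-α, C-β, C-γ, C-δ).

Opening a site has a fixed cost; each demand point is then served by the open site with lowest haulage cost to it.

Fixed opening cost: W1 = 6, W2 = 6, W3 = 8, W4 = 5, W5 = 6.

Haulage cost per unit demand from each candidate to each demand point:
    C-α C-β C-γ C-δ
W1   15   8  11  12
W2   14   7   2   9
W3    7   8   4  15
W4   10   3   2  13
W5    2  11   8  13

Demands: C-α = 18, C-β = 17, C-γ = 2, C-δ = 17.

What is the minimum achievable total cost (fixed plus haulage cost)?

Open {W2, W4, W5}: assign each demand point to its cheapest open site.
  C-α→W5 18×2=36, C-β→W4 17×3=51, C-γ→W2 2×2=4, C-δ→W2 17×9=153
  haulage cost 244, fixed 17 → total 261.
Compare {W1, W2, W4, W5}: haulage cost 244 + fixed 23 = 267.
Compare {W2, W3, W4, W5}: haulage cost 244 + fixed 25 = 269.
Compare {W1, W2, W3, W4, W5}: haulage cost 244 + fixed 31 = 275.
All other subsets cost ≥ 267. Minimum total cost: 261.

261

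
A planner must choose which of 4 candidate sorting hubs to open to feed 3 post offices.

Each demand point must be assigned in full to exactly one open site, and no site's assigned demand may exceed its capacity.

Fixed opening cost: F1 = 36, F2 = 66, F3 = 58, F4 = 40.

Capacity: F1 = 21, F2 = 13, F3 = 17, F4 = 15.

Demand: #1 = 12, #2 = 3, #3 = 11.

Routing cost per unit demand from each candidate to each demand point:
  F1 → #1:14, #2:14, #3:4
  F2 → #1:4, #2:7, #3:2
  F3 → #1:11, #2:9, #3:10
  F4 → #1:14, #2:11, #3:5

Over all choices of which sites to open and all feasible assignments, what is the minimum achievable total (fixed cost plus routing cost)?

Open {F1, F2}; cheapest assignment that respects the capacities:
  F1 (cap 21, load 14): #2, #3 — cost 3×14 + 11×4 = 86
  F2 (cap 13, load 12): #1 — cost 12×4 = 48
  Shipping 134, fixed 102 → total 236.
  Any other capacity-feasible assignment to {F1, F2} ships for at least 134.
Compare {F2, F4}: its best feasible assignment gives total 242.
Compare {F1, F2, F4}: its best feasible assignment gives total 267.
Every other set of open sites that can feasibly serve all demand totals ≥ 242 even under its best assignment. Minimum: 236.

236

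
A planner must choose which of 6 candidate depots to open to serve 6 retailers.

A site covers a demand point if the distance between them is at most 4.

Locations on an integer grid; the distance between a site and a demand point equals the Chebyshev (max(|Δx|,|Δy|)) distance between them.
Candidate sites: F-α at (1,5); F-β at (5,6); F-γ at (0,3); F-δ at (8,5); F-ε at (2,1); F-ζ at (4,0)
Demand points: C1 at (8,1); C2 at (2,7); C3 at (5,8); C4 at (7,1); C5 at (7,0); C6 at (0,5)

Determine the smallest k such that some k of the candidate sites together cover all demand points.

2

Coverage sets (demand points within 4 of each site):
  F-α: {C2, C3, C6}
  F-β: {C2, C3}
  F-γ: {C2, C6}
  F-δ: {C1, C3, C4}
  F-ε: {C6}
  F-ζ: {C1, C4, C5}
No single site covers all 6 demand points.
But {F-α, F-ζ} covers everything, so the minimum is 2.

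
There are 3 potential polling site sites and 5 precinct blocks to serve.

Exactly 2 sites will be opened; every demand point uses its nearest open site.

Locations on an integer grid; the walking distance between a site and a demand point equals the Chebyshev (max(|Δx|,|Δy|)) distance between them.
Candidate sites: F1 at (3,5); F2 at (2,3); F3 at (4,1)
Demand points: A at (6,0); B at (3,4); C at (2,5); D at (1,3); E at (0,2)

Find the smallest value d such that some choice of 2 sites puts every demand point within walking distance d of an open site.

Open {F2, F3}.
  Farthest demand point is A at walking distance 2 (to F3); all others are ≤ 2.
With {F1, F3} the worst case is 3.
With {F1, F2} the worst case is 4.
No size-2 selection achieves below 2.

2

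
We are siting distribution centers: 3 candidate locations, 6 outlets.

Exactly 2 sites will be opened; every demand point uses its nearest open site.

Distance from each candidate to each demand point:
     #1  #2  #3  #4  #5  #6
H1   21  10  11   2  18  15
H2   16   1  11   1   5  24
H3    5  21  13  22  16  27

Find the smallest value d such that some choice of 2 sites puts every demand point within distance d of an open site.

16

Open {H1, H2}.
  Farthest demand point is #1 at distance 16 (to H2); all others are ≤ 16.
With {H1, H3} the worst case is 16.
With {H2, H3} the worst case is 24.
No size-2 selection achieves below 16.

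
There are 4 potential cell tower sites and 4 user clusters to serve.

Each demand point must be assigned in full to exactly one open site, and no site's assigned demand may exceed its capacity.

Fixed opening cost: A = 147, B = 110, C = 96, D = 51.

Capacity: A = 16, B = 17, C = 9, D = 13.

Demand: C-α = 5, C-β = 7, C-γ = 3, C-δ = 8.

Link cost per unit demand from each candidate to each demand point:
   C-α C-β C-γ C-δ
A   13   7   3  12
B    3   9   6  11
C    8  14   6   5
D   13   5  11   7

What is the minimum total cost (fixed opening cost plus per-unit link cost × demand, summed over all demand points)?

Open {B, D}; cheapest assignment that respects the capacities:
  B (cap 17, load 15): C-α, C-β, C-γ — cost 5×3 + 7×9 + 3×6 = 96
  D (cap 13, load 8): C-δ — cost 8×7 = 56
  Shipping 152, fixed 161 → total 313.
  Any other capacity-feasible assignment to {B, D} ships for at least 152.
Compare {B, C}: its best feasible assignment gives total 342.
Compare {B, C, D}: its best feasible assignment gives total 365.
Every other set of open sites that can feasibly serve all demand totals ≥ 342 even under its best assignment. Minimum: 313.

313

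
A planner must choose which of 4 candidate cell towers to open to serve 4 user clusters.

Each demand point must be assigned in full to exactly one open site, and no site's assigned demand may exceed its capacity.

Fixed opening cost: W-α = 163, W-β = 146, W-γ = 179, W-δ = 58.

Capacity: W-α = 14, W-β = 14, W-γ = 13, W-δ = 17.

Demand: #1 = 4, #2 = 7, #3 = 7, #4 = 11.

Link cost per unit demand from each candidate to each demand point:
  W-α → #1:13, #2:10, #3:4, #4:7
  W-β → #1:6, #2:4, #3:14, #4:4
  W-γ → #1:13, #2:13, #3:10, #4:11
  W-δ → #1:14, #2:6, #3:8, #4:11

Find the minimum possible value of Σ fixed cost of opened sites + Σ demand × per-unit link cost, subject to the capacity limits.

496

Open {W-α, W-δ}; cheapest assignment that respects the capacities:
  W-α (cap 14, load 14): #2, #3 — cost 7×10 + 7×4 = 98
  W-δ (cap 17, load 15): #1, #4 — cost 4×14 + 11×11 = 177
  Shipping 275, fixed 221 → total 496.
  Any other capacity-feasible assignment to {W-α, W-δ} ships for at least 275.
Compare {W-β, W-δ}: its best feasible assignment gives total 507.
Compare {W-α, W-β, W-δ}: its best feasible assignment gives total 533.
Every other set of open sites that can feasibly serve all demand totals ≥ 507 even under its best assignment. Minimum: 496.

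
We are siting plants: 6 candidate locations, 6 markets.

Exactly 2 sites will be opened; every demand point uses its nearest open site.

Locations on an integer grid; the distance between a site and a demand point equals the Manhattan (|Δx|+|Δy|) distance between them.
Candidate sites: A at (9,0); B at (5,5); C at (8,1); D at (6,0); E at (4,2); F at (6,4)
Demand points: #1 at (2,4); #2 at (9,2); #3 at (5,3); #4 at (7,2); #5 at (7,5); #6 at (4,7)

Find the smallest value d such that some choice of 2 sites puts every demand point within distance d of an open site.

Open {A, B}.
  Farthest demand point is #1 at distance 4 (to B); all others are ≤ 4.
With {B, C} the worst case is 4.
With {A, F} the worst case is 5.
No size-2 selection achieves below 4.

4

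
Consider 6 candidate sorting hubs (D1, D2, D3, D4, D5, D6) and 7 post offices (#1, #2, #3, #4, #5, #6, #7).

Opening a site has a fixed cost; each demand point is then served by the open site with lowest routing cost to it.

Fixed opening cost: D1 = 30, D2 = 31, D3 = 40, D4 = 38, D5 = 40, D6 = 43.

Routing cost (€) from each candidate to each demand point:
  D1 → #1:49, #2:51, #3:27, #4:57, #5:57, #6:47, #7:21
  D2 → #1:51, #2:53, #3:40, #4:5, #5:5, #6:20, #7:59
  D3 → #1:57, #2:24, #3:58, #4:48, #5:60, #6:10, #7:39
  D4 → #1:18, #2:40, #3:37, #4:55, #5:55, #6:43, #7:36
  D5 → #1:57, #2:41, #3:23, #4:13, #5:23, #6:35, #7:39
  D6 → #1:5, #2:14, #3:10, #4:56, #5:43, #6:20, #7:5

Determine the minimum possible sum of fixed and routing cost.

138

Open {D2, D6}: assign each demand point to its cheapest open site.
  #1→D6 5, #2→D6 14, #3→D6 10, #4→D2 5, #5→D2 5, #6→D2 20, #7→D6 5
  routing cost 64, fixed 74 → total 138.
Compare {D1, D2, D6}: routing cost 64 + fixed 104 = 168.
Compare {D2, D3, D6}: routing cost 54 + fixed 114 = 168.
Compare {D5, D6}: routing cost 90 + fixed 83 = 173.
All other subsets cost ≥ 168. Minimum total cost: 138.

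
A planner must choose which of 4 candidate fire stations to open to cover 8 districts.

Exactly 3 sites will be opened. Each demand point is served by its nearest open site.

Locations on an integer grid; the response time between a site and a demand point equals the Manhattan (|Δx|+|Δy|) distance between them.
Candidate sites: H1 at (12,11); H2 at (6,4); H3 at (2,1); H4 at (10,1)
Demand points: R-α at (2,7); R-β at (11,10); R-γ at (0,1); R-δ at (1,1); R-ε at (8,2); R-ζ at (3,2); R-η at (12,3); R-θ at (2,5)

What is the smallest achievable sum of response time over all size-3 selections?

24

Open {H1, H3, H4}.
  R-α→H3 6, R-β→H1 2, R-γ→H3 2, R-δ→H3 1, R-ε→H4 3, R-ζ→H3 2, R-η→H4 4, R-θ→H3 4  ⇒ total 24.
Compare {H1, H2, H3}: total 28.
Compare {H2, H3, H4}: total 32.
No size-3 selection does better; minimum is 24.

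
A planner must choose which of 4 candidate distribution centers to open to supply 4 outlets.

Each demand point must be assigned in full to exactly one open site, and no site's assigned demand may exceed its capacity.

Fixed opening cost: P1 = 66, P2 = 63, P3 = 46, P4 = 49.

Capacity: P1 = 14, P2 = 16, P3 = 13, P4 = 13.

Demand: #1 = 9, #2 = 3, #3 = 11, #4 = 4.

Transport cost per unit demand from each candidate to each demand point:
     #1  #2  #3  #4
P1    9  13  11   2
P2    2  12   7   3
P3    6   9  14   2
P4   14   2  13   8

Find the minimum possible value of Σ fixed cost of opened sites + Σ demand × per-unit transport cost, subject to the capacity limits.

279

Open {P2, P3}; cheapest assignment that respects the capacities:
  P2 (cap 16, load 15): #3, #4 — cost 11×7 + 4×3 = 89
  P3 (cap 13, load 12): #1, #2 — cost 9×6 + 3×9 = 81
  Shipping 170, fixed 109 → total 279.
  Any other capacity-feasible assignment to {P2, P3} ships for at least 170.
Compare {P2, P3, P4}: its best feasible assignment gives total 303.
Compare {P1, P2}: its best feasible assignment gives total 316.
Every other set of open sites that can feasibly serve all demand totals ≥ 303 even under its best assignment. Minimum: 279.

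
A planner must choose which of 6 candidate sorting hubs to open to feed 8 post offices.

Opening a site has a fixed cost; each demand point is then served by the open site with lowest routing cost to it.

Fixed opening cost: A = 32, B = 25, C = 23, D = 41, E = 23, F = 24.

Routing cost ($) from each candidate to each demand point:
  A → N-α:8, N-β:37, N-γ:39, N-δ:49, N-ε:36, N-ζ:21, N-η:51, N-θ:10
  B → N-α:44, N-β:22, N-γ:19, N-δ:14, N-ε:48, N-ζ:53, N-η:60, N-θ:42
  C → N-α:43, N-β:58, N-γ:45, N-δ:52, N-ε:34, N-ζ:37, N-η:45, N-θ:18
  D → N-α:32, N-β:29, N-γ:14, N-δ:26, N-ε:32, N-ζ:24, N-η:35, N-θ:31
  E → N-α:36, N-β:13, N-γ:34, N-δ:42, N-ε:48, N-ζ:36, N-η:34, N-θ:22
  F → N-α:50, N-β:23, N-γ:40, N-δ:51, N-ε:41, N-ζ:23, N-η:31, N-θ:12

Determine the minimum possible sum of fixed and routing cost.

235

Open {A, B, E}: assign each demand point to its cheapest open site.
  N-α→A 8, N-β→E 13, N-γ→B 19, N-δ→B 14, N-ε→A 36, N-ζ→A 21, N-η→E 34, N-θ→A 10
  routing cost 155, fixed 80 → total 235.
Compare {A, B}: routing cost 181 + fixed 57 = 238.
Compare {A, B, F}: routing cost 161 + fixed 81 = 242.
Compare {A, D}: routing cost 175 + fixed 73 = 248.
All other subsets cost ≥ 238. Minimum total cost: 235.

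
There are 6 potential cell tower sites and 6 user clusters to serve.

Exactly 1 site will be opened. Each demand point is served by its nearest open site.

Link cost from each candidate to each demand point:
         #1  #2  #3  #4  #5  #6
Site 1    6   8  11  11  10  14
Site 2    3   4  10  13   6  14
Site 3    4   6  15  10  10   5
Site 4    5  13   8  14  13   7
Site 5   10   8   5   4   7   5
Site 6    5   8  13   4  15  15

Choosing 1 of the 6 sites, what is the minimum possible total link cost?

Open {Site 5}.
  #1→Site 5 10, #2→Site 5 8, #3→Site 5 5, #4→Site 5 4, #5→Site 5 7, #6→Site 5 5  ⇒ total 39.
Compare {Site 2}: total 50.
Compare {Site 3}: total 50.
No size-1 selection does better; minimum is 39.

39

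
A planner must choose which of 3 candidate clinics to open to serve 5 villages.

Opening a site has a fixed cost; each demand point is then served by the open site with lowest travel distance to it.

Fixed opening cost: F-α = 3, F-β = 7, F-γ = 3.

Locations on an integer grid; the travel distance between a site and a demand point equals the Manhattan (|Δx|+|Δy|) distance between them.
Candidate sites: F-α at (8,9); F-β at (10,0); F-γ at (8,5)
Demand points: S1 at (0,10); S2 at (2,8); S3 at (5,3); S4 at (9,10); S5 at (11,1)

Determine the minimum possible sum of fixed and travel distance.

Open {F-α, F-γ}: assign each demand point to its cheapest open site.
  S1→F-α 9, S2→F-α 7, S3→F-γ 5, S4→F-α 2, S5→F-γ 7
  travel distance 30, fixed 6 → total 36.
Compare {F-α, F-β}: travel distance 28 + fixed 10 = 38.
Compare {F-α, F-β, F-γ}: travel distance 25 + fixed 13 = 38.
Compare {F-α}: travel distance 38 + fixed 3 = 41.
All other subsets cost ≥ 38. Minimum total cost: 36.

36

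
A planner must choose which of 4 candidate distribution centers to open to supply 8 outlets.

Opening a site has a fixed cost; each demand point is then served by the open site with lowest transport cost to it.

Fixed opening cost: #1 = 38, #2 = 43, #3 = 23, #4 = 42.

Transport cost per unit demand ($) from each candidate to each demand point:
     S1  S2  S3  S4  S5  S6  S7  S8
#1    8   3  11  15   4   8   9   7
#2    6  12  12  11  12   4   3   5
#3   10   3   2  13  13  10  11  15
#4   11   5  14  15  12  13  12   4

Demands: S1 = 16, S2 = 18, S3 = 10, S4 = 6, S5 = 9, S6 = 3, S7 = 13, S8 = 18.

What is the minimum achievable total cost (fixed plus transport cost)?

Open {#1, #2, #3}: assign each demand point to its cheapest open site.
  S1→#2 16×6=96, S2→#1 18×3=54, S3→#3 10×2=20, S4→#2 6×11=66, S5→#1 9×4=36, S6→#2 3×4=12, S7→#2 13×3=39, S8→#2 18×5=90
  transport cost 413, fixed 104 → total 517.
Compare {#1, #2, #3, #4}: transport cost 395 + fixed 146 = 541.
Compare {#2, #3}: transport cost 485 + fixed 66 = 551.
Compare {#2, #3, #4}: transport cost 467 + fixed 108 = 575.
All other subsets cost ≥ 541. Minimum total cost: 517.

517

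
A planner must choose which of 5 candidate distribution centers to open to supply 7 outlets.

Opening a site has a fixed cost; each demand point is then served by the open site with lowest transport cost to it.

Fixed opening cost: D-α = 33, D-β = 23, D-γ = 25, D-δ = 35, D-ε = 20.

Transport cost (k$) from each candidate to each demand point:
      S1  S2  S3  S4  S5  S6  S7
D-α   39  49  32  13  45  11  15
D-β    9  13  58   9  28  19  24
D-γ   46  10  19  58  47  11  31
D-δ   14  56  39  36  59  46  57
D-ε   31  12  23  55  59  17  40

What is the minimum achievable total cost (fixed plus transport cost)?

158

Open {D-β, D-γ}: assign each demand point to its cheapest open site.
  S1→D-β 9, S2→D-γ 10, S3→D-γ 19, S4→D-β 9, S5→D-β 28, S6→D-γ 11, S7→D-β 24
  transport cost 110, fixed 48 → total 158.
Compare {D-β, D-ε}: transport cost 122 + fixed 43 = 165.
Compare {D-α, D-β}: transport cost 117 + fixed 56 = 173.
Compare {D-β, D-γ, D-ε}: transport cost 110 + fixed 68 = 178.
All other subsets cost ≥ 165. Minimum total cost: 158.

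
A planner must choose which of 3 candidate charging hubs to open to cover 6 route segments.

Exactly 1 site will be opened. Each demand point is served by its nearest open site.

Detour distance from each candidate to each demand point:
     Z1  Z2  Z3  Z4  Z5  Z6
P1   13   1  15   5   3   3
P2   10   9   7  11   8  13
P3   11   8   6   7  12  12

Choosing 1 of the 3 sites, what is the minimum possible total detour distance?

Open {P1}.
  Z1→P1 13, Z2→P1 1, Z3→P1 15, Z4→P1 5, Z5→P1 3, Z6→P1 3  ⇒ total 40.
Compare {P3}: total 56.
Compare {P2}: total 58.

40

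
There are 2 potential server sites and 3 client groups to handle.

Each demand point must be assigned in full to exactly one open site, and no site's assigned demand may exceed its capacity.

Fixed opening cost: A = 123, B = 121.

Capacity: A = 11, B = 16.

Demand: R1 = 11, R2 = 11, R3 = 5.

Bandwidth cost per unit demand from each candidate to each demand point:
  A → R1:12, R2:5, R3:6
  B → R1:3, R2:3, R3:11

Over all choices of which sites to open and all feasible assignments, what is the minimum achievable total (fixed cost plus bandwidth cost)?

387

Open {A, B}; cheapest assignment that respects the capacities:
  A (cap 11, load 11): R2 — cost 11×5 = 55
  B (cap 16, load 16): R1, R3 — cost 11×3 + 5×11 = 88
  Shipping 143, fixed 244 → total 387.
  Any other capacity-feasible assignment to {A, B} ships for at least 143.
Total demand is 27 and no other set of sites has combined capacity ≥ 27, so {A, B} is the only feasible choice of open sites. Minimum: 387.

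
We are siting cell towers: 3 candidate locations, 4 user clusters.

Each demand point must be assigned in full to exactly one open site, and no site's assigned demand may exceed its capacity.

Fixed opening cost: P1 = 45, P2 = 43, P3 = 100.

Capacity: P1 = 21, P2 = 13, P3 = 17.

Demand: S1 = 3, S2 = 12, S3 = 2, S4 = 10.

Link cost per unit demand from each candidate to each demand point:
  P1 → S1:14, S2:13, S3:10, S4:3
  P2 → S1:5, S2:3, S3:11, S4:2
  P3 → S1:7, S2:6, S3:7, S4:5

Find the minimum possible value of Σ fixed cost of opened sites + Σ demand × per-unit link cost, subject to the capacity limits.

Open {P1, P2}; cheapest assignment that respects the capacities:
  P1 (cap 21, load 15): S1, S3, S4 — cost 3×14 + 2×10 + 10×3 = 92
  P2 (cap 13, load 12): S2 — cost 12×3 = 36
  Shipping 128, fixed 88 → total 216.
  Any other capacity-feasible assignment to {P1, P2} ships for at least 128.
Compare {P2, P3}: its best feasible assignment gives total 264.
Compare {P1, P3}: its best feasible assignment gives total 282.
Every other set of open sites that can feasibly serve all demand totals ≥ 264 even under its best assignment. Minimum: 216.

216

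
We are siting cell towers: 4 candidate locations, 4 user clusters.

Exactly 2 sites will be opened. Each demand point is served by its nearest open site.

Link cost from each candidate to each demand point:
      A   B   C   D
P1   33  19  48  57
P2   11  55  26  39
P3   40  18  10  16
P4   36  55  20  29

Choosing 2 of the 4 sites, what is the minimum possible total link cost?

55

Open {P2, P3}.
  A→P2 11, B→P3 18, C→P3 10, D→P3 16  ⇒ total 55.
Compare {P1, P3}: total 77.
Compare {P3, P4}: total 80.
No size-2 selection does better; minimum is 55.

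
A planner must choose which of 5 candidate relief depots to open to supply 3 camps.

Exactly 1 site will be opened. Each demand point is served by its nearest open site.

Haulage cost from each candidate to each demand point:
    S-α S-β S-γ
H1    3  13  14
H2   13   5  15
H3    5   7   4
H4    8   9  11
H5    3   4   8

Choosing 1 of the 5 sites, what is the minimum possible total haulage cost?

15

Open {H5}.
  S-α→H5 3, S-β→H5 4, S-γ→H5 8  ⇒ total 15.
Compare {H3}: total 16.
Compare {H4}: total 28.
No size-1 selection does better; minimum is 15.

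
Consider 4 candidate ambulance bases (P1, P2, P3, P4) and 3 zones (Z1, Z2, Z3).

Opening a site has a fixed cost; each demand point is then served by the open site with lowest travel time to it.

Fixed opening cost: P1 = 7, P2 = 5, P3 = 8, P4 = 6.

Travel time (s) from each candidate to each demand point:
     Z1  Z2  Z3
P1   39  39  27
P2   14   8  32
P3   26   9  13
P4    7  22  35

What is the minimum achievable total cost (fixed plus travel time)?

43

Open {P3, P4}: assign each demand point to its cheapest open site.
  Z1→P4 7, Z2→P3 9, Z3→P3 13
  travel time 29, fixed 14 → total 43.
Compare {P2, P3, P4}: travel time 28 + fixed 19 = 47.
Compare {P2, P3}: travel time 35 + fixed 13 = 48.
Compare {P1, P3, P4}: travel time 29 + fixed 21 = 50.
All other subsets cost ≥ 47. Minimum total cost: 43.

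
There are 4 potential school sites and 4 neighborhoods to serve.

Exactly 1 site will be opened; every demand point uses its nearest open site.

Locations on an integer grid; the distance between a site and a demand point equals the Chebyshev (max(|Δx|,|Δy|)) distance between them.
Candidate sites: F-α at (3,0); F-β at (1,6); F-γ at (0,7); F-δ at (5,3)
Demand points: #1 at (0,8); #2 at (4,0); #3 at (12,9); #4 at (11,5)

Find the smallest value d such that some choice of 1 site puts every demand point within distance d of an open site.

Open {F-δ}.
  Farthest demand point is #3 at distance 7 (to F-δ); all others are ≤ 7.
With {F-α} the worst case is 9.
With {F-β} the worst case is 11.
No size-1 selection achieves below 7.

7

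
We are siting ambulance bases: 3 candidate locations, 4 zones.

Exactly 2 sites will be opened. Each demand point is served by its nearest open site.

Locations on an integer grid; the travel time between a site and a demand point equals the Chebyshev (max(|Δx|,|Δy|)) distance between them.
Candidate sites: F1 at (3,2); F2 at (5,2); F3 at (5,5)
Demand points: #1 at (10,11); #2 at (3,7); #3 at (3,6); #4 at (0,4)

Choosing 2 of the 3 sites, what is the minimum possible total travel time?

13

Open {F1, F3}.
  #1→F3 6, #2→F3 2, #3→F3 2, #4→F1 3  ⇒ total 13.
Compare {F2, F3}: total 15.
Compare {F1, F2}: total 21.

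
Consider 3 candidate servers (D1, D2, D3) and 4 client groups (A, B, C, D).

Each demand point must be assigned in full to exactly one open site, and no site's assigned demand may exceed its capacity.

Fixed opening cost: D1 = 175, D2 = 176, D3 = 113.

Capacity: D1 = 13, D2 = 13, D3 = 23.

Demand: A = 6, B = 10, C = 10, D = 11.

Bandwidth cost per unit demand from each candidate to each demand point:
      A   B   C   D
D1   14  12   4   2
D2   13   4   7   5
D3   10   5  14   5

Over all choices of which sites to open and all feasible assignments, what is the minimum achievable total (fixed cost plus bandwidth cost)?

Open {D1, D2, D3}; cheapest assignment that respects the capacities:
  D1 (cap 13, load 10): C — cost 10×4 = 40
  D2 (cap 13, load 10): B — cost 10×4 = 40
  D3 (cap 23, load 17): A, D — cost 6×10 + 11×5 = 115
  Shipping 195, fixed 464 → total 659.
  Any other capacity-feasible assignment to {D1, D2, D3} ships for at least 195.
Total demand is 37 and no other set of sites has combined capacity ≥ 37, so {D1, D2, D3} is the only feasible choice of open sites. Minimum: 659.

659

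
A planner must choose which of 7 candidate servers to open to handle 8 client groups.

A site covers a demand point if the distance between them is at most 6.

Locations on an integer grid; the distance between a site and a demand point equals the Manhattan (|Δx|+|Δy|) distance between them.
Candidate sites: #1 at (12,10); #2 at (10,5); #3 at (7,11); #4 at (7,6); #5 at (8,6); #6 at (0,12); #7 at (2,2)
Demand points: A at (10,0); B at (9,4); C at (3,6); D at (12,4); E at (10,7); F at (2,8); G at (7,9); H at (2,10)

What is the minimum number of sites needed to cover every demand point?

Coverage sets (demand points within 6 of each site):
  #1: {D, E, G}
  #2: {A, B, D, E}
  #3: {G, H}
  #4: {B, C, E, G}
  #5: {B, C, D, E, G}
  #6: {F, H}
  #7: {C, F}
No 2 sites suffice: every size-2 union leaves at least one demand point uncovered.
But {#2, #3, #7} covers everything, so the minimum is 3.

3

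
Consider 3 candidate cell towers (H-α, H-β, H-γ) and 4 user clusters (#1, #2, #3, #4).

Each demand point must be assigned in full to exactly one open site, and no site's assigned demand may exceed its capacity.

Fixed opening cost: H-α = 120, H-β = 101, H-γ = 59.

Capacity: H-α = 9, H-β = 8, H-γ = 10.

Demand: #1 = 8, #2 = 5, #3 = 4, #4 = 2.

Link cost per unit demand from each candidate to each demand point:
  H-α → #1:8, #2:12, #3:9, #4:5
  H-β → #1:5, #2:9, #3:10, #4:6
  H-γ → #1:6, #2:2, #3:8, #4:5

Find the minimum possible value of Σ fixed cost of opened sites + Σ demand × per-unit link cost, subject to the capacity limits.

Open {H-α, H-γ}; cheapest assignment that respects the capacities:
  H-α (cap 9, load 9): #2, #3 — cost 5×12 + 4×9 = 96
  H-γ (cap 10, load 10): #1, #4 — cost 8×6 + 2×5 = 58
  Shipping 154, fixed 179 → total 333.
  Any other capacity-feasible assignment to {H-α, H-γ} ships for at least 154.
Compare {H-α, H-β, H-γ}: its best feasible assignment gives total 372.
Every other set of open sites that can feasibly serve all demand totals ≥ 372 even under its best assignment. Minimum: 333.

333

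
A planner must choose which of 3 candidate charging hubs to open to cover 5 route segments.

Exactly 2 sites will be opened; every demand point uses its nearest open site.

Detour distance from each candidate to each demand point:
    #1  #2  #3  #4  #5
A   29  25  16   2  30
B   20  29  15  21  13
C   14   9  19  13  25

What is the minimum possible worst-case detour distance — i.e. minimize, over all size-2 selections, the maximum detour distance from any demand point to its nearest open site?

Open {B, C}.
  Farthest demand point is #3 at detour distance 15 (to B); all others are ≤ 15.
With {A, B} the worst case is 25.
With {A, C} the worst case is 25.
No size-2 selection achieves below 15.

15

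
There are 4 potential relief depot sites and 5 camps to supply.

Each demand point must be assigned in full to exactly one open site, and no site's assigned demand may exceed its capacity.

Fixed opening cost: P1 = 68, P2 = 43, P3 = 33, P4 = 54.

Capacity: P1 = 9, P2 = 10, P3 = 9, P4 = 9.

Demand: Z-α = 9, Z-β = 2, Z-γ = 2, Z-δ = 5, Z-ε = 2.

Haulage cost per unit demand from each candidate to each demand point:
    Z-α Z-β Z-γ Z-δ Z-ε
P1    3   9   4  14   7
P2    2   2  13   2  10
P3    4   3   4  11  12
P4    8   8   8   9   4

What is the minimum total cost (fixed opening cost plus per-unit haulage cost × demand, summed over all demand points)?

Open {P2, P3, P4}; cheapest assignment that respects the capacities:
  P2 (cap 10, load 7): Z-β, Z-δ — cost 2×2 + 5×2 = 14
  P3 (cap 9, load 9): Z-α — cost 9×4 = 36
  P4 (cap 9, load 4): Z-γ, Z-ε — cost 2×8 + 2×4 = 24
  Shipping 74, fixed 130 → total 204.
  Any other capacity-feasible assignment to {P2, P3, P4} ships for at least 74.
Compare {P1, P2, P3}: its best feasible assignment gives total 213.
Compare {P1, P2, P4}: its best feasible assignment gives total 230.
Every other set of open sites that can feasibly serve all demand totals ≥ 213 even under its best assignment. Minimum: 204.

204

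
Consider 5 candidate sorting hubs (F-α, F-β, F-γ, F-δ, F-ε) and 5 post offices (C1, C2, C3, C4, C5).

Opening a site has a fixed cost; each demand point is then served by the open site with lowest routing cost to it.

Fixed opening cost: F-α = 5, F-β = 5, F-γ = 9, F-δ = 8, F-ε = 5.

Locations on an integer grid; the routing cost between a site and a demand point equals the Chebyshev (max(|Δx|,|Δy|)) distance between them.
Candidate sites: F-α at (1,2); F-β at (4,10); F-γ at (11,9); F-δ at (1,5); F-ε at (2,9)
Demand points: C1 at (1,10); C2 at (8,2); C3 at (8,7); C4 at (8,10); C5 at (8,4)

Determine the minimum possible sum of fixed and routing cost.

30

Open {F-β}: assign each demand point to its cheapest open site.
  C1→F-β 3, C2→F-β 8, C3→F-β 4, C4→F-β 4, C5→F-β 6
  routing cost 25, fixed 5 → total 30.
Compare {F-ε}: routing cost 26 + fixed 5 = 31.
Compare {F-β, F-ε}: routing cost 22 + fixed 10 = 32.
Compare {F-γ, F-ε}: routing cost 19 + fixed 14 = 33.
All other subsets cost ≥ 31. Minimum total cost: 30.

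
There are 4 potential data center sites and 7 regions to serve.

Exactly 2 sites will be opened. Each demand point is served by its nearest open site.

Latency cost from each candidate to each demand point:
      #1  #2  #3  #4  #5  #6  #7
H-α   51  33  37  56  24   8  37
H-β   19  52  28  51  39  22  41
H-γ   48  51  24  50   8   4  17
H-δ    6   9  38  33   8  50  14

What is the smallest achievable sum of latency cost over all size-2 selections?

98

Open {H-γ, H-δ}.
  #1→H-δ 6, #2→H-δ 9, #3→H-γ 24, #4→H-δ 33, #5→H-γ 8, #6→H-γ 4, #7→H-δ 14  ⇒ total 98.
Compare {H-α, H-δ}: total 115.
Compare {H-β, H-δ}: total 120.
No size-2 selection does better; minimum is 98.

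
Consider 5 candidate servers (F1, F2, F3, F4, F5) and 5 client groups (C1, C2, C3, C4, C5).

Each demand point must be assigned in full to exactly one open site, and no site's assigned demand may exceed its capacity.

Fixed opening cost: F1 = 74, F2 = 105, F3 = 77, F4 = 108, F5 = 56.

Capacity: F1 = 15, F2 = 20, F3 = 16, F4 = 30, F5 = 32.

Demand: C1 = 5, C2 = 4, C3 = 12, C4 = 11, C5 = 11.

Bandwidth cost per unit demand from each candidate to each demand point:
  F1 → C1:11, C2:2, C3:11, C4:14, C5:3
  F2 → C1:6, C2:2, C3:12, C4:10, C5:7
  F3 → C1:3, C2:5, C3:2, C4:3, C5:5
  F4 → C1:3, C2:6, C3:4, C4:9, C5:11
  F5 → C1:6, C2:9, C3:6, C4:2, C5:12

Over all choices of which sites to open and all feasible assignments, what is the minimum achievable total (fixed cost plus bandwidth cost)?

Open {F1, F5}; cheapest assignment that respects the capacities:
  F1 (cap 15, load 15): C2, C5 — cost 4×2 + 11×3 = 41
  F5 (cap 32, load 28): C1, C3, C4 — cost 5×6 + 12×6 + 11×2 = 124
  Shipping 165, fixed 130 → total 295.
  Any other capacity-feasible assignment to {F1, F5} ships for at least 165.
Compare {F1, F3, F5}: its best feasible assignment gives total 324.
Compare {F3, F5}: its best feasible assignment gives total 332.
Every other set of open sites that can feasibly serve all demand totals ≥ 324 even under its best assignment. Minimum: 295.

295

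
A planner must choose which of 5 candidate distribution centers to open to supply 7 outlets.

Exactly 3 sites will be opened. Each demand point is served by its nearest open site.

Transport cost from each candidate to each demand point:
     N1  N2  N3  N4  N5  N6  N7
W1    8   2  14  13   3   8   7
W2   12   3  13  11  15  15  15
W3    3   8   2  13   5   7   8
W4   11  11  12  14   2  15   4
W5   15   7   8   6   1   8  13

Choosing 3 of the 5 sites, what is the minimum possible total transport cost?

Open {W1, W3, W5}.
  N1→W3 3, N2→W1 2, N3→W3 2, N4→W5 6, N5→W5 1, N6→W3 7, N7→W1 7  ⇒ total 28.
Compare {W2, W3, W5}: total 30.
Compare {W3, W4, W5}: total 30.
No size-3 selection does better; minimum is 28.

28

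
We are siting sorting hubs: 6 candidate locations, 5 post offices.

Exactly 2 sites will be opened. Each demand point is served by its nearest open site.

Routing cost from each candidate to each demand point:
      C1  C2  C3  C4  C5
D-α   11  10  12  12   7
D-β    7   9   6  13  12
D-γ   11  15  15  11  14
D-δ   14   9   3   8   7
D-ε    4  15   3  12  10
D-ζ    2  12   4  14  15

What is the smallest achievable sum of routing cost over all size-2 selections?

Open {D-δ, D-ζ}.
  C1→D-ζ 2, C2→D-δ 9, C3→D-δ 3, C4→D-δ 8, C5→D-δ 7  ⇒ total 29.
Compare {D-δ, D-ε}: total 31.
Compare {D-β, D-δ}: total 34.
No size-2 selection does better; minimum is 29.

29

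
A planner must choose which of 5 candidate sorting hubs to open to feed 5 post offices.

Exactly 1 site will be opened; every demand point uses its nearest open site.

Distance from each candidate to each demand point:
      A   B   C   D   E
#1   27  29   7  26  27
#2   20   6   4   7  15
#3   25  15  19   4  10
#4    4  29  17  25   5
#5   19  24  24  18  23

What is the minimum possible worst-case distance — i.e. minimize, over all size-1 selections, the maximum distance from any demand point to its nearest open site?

20

Open {#2}.
  Farthest demand point is A at distance 20 (to #2); all others are ≤ 20.
With {#5} the worst case is 24.
With {#3} the worst case is 25.
No size-1 selection achieves below 20.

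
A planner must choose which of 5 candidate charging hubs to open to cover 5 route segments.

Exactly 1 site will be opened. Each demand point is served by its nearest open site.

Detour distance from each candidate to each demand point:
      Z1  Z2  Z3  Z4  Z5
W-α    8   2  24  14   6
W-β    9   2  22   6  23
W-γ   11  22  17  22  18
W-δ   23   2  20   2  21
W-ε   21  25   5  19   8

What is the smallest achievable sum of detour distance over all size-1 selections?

Open {W-α}.
  Z1→W-α 8, Z2→W-α 2, Z3→W-α 24, Z4→W-α 14, Z5→W-α 6  ⇒ total 54.
Compare {W-β}: total 62.
Compare {W-δ}: total 68.
No size-1 selection does better; minimum is 54.

54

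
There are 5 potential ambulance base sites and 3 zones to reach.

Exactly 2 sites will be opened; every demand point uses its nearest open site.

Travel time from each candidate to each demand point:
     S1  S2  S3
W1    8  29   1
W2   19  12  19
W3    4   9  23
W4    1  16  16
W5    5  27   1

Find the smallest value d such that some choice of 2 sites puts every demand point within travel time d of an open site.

Open {W1, W3}.
  Farthest demand point is S2 at travel time 9 (to W3); all others are ≤ 9.
With {W3, W5} the worst case is 9.
With {W1, W2} the worst case is 12.
No size-2 selection achieves below 9.

9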